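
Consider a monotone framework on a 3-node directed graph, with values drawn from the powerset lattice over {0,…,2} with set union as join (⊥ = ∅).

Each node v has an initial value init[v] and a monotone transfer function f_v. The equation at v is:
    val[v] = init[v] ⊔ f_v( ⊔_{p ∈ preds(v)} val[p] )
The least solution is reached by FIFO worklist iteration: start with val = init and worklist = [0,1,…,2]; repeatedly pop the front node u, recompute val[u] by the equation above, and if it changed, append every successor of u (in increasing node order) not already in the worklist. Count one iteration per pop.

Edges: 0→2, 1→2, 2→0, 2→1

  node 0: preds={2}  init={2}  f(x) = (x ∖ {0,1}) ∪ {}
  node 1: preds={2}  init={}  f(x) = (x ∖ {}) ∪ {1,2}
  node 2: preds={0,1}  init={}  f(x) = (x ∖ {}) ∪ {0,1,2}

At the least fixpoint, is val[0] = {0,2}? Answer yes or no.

Iteration log — 6 steps:
  step 1. node 0  ⊔preds={}  new={2}  stable
  step 2. node 1  ⊔preds={}  new={1,2}  old={}  +wl: 
  step 3. node 2  ⊔preds={1,2}  new={0,1,2}  old={}  +wl: 0,1
  step 4. node 0  ⊔preds={0,1,2}  new={2}  stable
  step 5. node 1  ⊔preds={0,1,2}  new={0,1,2}  old={1,2}  +wl: 2
  step 6. node 2  ⊔preds={0,1,2}  new={0,1,2}  stable

Least fixpoint reached:
  node 0: {2}
  node 1: {0,1,2}
  node 2: {0,1,2}

no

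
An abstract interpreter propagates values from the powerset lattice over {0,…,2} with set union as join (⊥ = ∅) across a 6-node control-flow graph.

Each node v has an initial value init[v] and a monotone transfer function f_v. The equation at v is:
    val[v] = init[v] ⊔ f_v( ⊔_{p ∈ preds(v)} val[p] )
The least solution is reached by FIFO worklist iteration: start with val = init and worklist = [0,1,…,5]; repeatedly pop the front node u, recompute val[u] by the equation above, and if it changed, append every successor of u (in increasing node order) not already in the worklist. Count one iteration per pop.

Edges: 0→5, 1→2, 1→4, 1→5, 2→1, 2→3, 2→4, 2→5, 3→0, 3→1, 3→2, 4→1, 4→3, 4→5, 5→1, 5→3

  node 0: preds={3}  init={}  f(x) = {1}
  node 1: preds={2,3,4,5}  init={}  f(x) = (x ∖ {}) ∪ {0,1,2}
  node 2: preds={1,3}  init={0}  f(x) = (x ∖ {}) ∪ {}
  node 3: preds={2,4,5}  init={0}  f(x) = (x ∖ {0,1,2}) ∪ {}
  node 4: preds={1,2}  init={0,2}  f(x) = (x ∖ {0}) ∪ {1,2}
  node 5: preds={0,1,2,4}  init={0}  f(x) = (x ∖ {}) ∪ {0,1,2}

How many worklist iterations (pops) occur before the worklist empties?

8

Worklist (8 pops):
  #1 pop 0: in={0} → {1} (was {}); enqueue []
  #2 pop 1: in={0,2} → {0,1,2} (was {}); enqueue []
  #3 pop 2: in={0,1,2} → {0,1,2} (was {0}); enqueue [1]
  #4 pop 3: in={0,1,2} → {0} (no change)
  #5 pop 4: in={0,1,2} → {0,1,2} (was {0,2}); enqueue [3]
  #6 pop 5: in={0,1,2} → {0,1,2} (was {0}); enqueue []
  #7 pop 1: in={0,1,2} → {0,1,2} (no change)
  #8 pop 3: in={0,1,2} → {0} (no change)

Fixpoint:
  val[0] = {1}
  val[1] = {0,1,2}
  val[2] = {0,1,2}
  val[3] = {0}
  val[4] = {0,1,2}
  val[5] = {0,1,2}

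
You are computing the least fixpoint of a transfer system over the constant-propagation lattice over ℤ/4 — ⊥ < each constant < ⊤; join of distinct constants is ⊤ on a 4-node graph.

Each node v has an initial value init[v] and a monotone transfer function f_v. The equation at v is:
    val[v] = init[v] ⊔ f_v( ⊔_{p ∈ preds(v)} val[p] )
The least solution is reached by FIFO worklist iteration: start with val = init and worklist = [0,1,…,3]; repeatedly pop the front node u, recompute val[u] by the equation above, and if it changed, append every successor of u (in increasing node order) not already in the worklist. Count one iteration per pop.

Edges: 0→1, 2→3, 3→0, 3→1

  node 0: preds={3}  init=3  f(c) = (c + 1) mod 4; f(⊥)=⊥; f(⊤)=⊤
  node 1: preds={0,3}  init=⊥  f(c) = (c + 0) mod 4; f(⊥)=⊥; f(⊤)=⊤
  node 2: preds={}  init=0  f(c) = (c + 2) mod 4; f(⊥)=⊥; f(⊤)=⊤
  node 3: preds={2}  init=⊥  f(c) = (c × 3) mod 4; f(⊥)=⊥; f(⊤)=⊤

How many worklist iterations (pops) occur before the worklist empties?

6

Iteration log — 6 steps:
  step 1. node 0  ⊔preds=⊥  new=3  stable
  step 2. node 1  ⊔preds=3  new=3  old=⊥  +wl: 
  step 3. node 2  ⊔preds=⊥  new=0  stable
  step 4. node 3  ⊔preds=0  new=0  old=⊥  +wl: 0,1
  step 5. node 0  ⊔preds=0  new=⊤  old=3  +wl: 
  step 6. node 1  ⊔preds=⊤  new=⊤  old=3  +wl: 

Least fixpoint reached:
  node 0: ⊤
  node 1: ⊤
  node 2: 0
  node 3: 0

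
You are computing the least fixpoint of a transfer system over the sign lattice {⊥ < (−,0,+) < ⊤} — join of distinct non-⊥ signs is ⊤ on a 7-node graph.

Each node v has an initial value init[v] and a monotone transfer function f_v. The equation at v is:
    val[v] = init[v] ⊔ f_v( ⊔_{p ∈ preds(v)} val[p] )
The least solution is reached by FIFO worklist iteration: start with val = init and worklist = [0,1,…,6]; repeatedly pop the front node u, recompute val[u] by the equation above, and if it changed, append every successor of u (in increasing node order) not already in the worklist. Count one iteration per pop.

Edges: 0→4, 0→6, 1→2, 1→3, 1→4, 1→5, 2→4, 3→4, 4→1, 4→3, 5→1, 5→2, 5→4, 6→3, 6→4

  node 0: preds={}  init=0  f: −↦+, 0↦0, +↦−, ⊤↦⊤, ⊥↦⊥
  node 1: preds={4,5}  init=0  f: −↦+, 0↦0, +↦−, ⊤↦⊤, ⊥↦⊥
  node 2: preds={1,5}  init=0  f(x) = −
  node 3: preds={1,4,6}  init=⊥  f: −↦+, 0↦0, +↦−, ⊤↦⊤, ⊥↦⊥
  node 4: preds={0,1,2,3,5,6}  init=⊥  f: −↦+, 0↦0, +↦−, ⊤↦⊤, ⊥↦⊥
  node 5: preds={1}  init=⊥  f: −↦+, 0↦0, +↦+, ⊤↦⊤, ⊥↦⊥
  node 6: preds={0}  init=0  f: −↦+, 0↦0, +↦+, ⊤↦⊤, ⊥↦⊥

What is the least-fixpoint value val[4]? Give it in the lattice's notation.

Trace (15 dequeues):
  [1] u=0 | in ⊥ | out 0 | ==
  [2] u=1 | in ⊥ | out 0 | ==
  [3] u=2 | in 0 | out ⊤ | prev 0 | push {}
  [4] u=3 | in 0 | out 0 | prev ⊥ | push {}
  [5] u=4 | in ⊤ | out ⊤ | prev ⊥ | push {1,3}
  [6] u=5 | in 0 | out 0 | prev ⊥ | push {2,4}
  [7] u=6 | in 0 | out 0 | ==
  [8] u=1 | in ⊤ | out ⊤ | prev 0 | push {5}
  [9] u=3 | in ⊤ | out ⊤ | prev 0 | push {}
  [10] u=2 | in ⊤ | out ⊤ | ==
  [11] u=4 | in ⊤ | out ⊤ | ==
  [12] u=5 | in ⊤ | out ⊤ | prev 0 | push {1,2,4}
  [13] u=1 | in ⊤ | out ⊤ | ==
  [14] u=2 | in ⊤ | out ⊤ | ==
  [15] u=4 | in ⊤ | out ⊤ | ==

Converged values:
  [0] 0
  [1] ⊤
  [2] ⊤
  [3] ⊤
  [4] ⊤
  [5] ⊤
  [6] 0

⊤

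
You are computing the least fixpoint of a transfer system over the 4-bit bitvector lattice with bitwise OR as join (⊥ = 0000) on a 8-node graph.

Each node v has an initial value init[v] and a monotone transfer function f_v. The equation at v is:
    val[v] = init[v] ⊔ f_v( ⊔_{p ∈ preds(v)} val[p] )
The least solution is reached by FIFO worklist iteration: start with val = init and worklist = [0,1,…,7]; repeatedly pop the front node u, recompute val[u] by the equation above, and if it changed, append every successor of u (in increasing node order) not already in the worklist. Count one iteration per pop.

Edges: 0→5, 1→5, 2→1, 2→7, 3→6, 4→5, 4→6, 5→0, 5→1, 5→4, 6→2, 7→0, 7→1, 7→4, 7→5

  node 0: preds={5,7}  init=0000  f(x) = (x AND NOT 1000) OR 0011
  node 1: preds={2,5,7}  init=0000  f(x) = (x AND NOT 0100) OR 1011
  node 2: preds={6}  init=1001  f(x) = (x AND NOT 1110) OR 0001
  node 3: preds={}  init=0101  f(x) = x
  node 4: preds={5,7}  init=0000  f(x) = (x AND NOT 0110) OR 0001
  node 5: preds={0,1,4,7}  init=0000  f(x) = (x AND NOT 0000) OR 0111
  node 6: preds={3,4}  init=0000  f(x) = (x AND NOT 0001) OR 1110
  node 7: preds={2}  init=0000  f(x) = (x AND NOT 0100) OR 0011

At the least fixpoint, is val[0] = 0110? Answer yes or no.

no

Worklist (14 pops):
  #1 pop 0: in=0000 → 0011 (was 0000); enqueue []
  #2 pop 1: in=1001 → 1011 (was 0000); enqueue []
  #3 pop 2: in=0000 → 1001 (no change)
  #4 pop 3: in=0000 → 0101 (no change)
  #5 pop 4: in=0000 → 0001 (was 0000); enqueue []
  #6 pop 5: in=1011 → 1111 (was 0000); enqueue [0,1,4]
  #7 pop 6: in=0101 → 1110 (was 0000); enqueue [2]
  #8 pop 7: in=1001 → 1011 (was 0000); enqueue [5]
  #9 pop 0: in=1111 → 0111 (was 0011); enqueue []
  #10 pop 1: in=1111 → 1011 (no change)
  #11 pop 4: in=1111 → 1001 (was 0001); enqueue [6]
  #12 pop 2: in=1110 → 1001 (no change)
  #13 pop 5: in=1111 → 1111 (no change)
  #14 pop 6: in=1101 → 1110 (no change)

Fixpoint:
  val[0] = 0111
  val[1] = 1011
  val[2] = 1001
  val[3] = 0101
  val[4] = 1001
  val[5] = 1111
  val[6] = 1110
  val[7] = 1011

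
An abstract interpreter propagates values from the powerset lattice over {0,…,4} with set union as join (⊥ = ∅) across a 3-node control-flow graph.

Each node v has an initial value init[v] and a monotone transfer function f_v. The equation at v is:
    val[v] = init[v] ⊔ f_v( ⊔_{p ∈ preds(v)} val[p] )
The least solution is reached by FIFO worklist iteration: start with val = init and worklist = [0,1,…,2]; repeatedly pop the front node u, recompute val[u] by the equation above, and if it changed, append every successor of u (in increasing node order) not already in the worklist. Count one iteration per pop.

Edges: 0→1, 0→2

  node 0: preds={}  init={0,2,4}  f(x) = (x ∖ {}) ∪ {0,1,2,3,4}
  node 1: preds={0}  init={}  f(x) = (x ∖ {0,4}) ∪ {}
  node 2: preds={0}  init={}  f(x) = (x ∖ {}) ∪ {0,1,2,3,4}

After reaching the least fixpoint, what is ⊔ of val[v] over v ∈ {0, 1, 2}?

Trace (3 dequeues):
  [1] u=0 | in {} | out {0,1,2,3,4} | prev {0,2,4} | push {}
  [2] u=1 | in {0,1,2,3,4} | out {1,2,3} | prev {} | push {}
  [3] u=2 | in {0,1,2,3,4} | out {0,1,2,3,4} | prev {} | push {}

Converged values:
  [0] {0,1,2,3,4}
  [1] {1,2,3}
  [2] {0,1,2,3,4}

{0,1,2,3,4}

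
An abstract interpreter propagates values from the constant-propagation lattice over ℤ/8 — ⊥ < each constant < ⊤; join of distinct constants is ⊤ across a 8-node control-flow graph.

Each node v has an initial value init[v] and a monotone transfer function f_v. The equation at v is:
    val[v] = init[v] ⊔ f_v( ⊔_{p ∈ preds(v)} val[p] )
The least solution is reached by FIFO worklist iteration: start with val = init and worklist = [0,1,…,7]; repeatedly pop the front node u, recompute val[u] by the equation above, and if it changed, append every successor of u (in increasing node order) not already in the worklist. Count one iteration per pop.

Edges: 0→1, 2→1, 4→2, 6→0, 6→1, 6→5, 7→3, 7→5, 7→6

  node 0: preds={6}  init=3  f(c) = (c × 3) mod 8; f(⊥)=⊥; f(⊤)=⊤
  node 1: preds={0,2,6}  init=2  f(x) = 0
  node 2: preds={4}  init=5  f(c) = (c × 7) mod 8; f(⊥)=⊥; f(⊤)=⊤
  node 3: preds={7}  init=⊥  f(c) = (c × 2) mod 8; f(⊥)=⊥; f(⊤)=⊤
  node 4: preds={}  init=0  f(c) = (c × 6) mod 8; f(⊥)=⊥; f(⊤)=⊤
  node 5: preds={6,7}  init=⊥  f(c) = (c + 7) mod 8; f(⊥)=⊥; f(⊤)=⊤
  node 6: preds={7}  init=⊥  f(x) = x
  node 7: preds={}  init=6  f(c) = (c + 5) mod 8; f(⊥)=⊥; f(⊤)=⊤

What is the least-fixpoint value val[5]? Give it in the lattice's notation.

Trace (12 dequeues):
  [1] u=0 | in ⊥ | out 3 | ==
  [2] u=1 | in ⊤ | out ⊤ | prev 2 | push {}
  [3] u=2 | in 0 | out ⊤ | prev 5 | push {1}
  [4] u=3 | in 6 | out 4 | prev ⊥ | push {}
  [5] u=4 | in ⊥ | out 0 | ==
  [6] u=5 | in 6 | out 5 | prev ⊥ | push {}
  [7] u=6 | in 6 | out 6 | prev ⊥ | push {0,5}
  [8] u=7 | in ⊥ | out 6 | ==
  [9] u=1 | in ⊤ | out ⊤ | ==
  [10] u=0 | in 6 | out ⊤ | prev 3 | push {1}
  [11] u=5 | in 6 | out 5 | ==
  [12] u=1 | in ⊤ | out ⊤ | ==

Converged values:
  [0] ⊤
  [1] ⊤
  [2] ⊤
  [3] 4
  [4] 0
  [5] 5
  [6] 6
  [7] 6

5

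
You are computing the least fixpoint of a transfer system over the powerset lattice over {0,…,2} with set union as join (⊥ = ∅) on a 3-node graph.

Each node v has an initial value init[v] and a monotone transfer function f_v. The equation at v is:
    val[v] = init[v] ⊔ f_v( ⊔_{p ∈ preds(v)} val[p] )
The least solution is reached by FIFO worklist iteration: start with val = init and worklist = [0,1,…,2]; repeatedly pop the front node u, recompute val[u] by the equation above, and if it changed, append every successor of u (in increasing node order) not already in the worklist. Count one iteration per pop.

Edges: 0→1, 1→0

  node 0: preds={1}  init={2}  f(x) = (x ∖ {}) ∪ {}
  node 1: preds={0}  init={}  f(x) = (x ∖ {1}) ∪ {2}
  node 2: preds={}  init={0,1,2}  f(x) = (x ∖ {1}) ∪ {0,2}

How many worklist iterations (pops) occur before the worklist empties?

Iteration log — 4 steps:
  step 1. node 0  ⊔preds={}  new={2}  stable
  step 2. node 1  ⊔preds={2}  new={2}  old={}  +wl: 0
  step 3. node 2  ⊔preds={}  new={0,1,2}  stable
  step 4. node 0  ⊔preds={2}  new={2}  stable

Least fixpoint reached:
  node 0: {2}
  node 1: {2}
  node 2: {0,1,2}

4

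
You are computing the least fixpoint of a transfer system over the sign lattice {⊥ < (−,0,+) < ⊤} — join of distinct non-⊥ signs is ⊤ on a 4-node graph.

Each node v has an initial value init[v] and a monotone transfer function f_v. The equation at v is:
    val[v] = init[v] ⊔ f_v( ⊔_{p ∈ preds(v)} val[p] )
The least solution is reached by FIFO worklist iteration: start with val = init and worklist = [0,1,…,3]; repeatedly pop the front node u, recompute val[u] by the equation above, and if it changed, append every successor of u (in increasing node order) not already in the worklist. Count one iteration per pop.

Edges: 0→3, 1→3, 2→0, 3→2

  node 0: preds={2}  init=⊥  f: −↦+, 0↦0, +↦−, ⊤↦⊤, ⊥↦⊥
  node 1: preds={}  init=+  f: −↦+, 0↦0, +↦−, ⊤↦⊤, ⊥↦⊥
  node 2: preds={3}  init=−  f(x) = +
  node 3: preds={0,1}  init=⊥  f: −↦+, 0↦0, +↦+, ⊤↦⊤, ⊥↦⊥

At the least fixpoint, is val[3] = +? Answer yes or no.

Iteration log — 8 steps:
  step 1. node 0  ⊔preds=−  new=+  old=⊥  +wl: 
  step 2. node 1  ⊔preds=⊥  new=+  stable
  step 3. node 2  ⊔preds=⊥  new=⊤  old=−  +wl: 0
  step 4. node 3  ⊔preds=+  new=+  old=⊥  +wl: 2
  step 5. node 0  ⊔preds=⊤  new=⊤  old=+  +wl: 3
  step 6. node 2  ⊔preds=+  new=⊤  stable
  step 7. node 3  ⊔preds=⊤  new=⊤  old=+  +wl: 2
  step 8. node 2  ⊔preds=⊤  new=⊤  stable

Least fixpoint reached:
  node 0: ⊤
  node 1: +
  node 2: ⊤
  node 3: ⊤

no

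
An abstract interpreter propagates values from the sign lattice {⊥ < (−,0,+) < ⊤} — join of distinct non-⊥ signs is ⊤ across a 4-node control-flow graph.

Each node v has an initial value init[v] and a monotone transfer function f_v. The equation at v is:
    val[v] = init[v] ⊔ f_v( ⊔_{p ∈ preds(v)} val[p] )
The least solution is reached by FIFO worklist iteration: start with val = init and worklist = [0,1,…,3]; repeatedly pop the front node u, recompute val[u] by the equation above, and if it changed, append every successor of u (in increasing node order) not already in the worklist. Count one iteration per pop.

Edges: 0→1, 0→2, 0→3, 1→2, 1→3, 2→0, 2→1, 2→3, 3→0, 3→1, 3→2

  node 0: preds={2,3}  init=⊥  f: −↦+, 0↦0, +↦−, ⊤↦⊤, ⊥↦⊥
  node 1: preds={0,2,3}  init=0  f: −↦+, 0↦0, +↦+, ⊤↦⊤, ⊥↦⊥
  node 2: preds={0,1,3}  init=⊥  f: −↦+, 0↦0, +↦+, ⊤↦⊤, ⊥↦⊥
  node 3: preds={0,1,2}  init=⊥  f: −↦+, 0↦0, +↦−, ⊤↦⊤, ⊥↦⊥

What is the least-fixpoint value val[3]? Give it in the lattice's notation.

Iteration log — 8 steps:
  step 1. node 0  ⊔preds=⊥  new=⊥  stable
  step 2. node 1  ⊔preds=⊥  new=0  stable
  step 3. node 2  ⊔preds=0  new=0  old=⊥  +wl: 0,1
  step 4. node 3  ⊔preds=0  new=0  old=⊥  +wl: 2
  step 5. node 0  ⊔preds=0  new=0  old=⊥  +wl: 3
  step 6. node 1  ⊔preds=0  new=0  stable
  step 7. node 2  ⊔preds=0  new=0  stable
  step 8. node 3  ⊔preds=0  new=0  stable

Least fixpoint reached:
  node 0: 0
  node 1: 0
  node 2: 0
  node 3: 0

0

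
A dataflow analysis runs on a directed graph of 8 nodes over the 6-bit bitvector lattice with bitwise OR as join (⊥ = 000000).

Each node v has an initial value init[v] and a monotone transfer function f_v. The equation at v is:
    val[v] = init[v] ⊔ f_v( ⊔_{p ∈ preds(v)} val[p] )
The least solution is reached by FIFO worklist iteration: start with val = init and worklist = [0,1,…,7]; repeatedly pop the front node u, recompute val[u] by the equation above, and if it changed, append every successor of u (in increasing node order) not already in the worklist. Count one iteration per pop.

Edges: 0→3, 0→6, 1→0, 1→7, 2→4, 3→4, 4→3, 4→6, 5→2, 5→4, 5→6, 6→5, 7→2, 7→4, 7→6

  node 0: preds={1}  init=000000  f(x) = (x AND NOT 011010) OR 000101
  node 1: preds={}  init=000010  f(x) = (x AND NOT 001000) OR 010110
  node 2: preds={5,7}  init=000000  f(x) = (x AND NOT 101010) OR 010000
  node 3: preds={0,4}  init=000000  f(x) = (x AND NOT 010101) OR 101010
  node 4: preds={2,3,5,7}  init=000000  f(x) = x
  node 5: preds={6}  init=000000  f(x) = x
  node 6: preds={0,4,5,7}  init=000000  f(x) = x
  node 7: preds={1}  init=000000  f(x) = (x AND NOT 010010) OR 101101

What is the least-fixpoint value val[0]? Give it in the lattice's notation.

Trace (15 dequeues):
  [1] u=0 | in 000010 | out 000101 | prev 000000 | push {}
  [2] u=1 | in 000000 | out 010110 | prev 000010 | push {0}
  [3] u=2 | in 000000 | out 010000 | prev 000000 | push {}
  [4] u=3 | in 000101 | out 101010 | prev 000000 | push {}
  [5] u=4 | in 111010 | out 111010 | prev 000000 | push {3}
  [6] u=5 | in 000000 | out 000000 | ==
  [7] u=6 | in 111111 | out 111111 | prev 000000 | push {5}
  [8] u=7 | in 010110 | out 101101 | prev 000000 | push {2,4,6}
  [9] u=0 | in 010110 | out 000101 | ==
  [10] u=3 | in 111111 | out 101010 | ==
  [11] u=5 | in 111111 | out 111111 | prev 000000 | push {}
  [12] u=2 | in 111111 | out 010101 | prev 010000 | push {}
  [13] u=4 | in 111111 | out 111111 | prev 111010 | push {3}
  [14] u=6 | in 111111 | out 111111 | ==
  [15] u=3 | in 111111 | out 101010 | ==

Converged values:
  [0] 000101
  [1] 010110
  [2] 010101
  [3] 101010
  [4] 111111
  [5] 111111
  [6] 111111
  [7] 101101

000101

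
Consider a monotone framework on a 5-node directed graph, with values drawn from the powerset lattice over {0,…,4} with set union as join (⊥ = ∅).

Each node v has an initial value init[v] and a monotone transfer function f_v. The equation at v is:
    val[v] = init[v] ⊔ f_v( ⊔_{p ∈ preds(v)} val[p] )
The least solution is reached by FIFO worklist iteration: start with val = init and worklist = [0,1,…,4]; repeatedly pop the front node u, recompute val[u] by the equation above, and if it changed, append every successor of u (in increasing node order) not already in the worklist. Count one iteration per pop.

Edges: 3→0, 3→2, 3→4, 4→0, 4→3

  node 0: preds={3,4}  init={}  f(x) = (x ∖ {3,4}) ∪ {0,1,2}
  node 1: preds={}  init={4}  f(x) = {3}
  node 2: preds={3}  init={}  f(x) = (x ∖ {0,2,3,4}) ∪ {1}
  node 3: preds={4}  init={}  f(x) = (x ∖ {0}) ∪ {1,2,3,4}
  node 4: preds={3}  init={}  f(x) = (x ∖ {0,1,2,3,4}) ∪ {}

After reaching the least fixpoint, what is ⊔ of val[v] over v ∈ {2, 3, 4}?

{1,2,3,4}

Trace (7 dequeues):
  [1] u=0 | in {} | out {0,1,2} | prev {} | push {}
  [2] u=1 | in {} | out {3,4} | prev {4} | push {}
  [3] u=2 | in {} | out {1} | prev {} | push {}
  [4] u=3 | in {} | out {1,2,3,4} | prev {} | push {0,2}
  [5] u=4 | in {1,2,3,4} | out {} | ==
  [6] u=0 | in {1,2,3,4} | out {0,1,2} | ==
  [7] u=2 | in {1,2,3,4} | out {1} | ==

Converged values:
  [0] {0,1,2}
  [1] {3,4}
  [2] {1}
  [3] {1,2,3,4}
  [4] {}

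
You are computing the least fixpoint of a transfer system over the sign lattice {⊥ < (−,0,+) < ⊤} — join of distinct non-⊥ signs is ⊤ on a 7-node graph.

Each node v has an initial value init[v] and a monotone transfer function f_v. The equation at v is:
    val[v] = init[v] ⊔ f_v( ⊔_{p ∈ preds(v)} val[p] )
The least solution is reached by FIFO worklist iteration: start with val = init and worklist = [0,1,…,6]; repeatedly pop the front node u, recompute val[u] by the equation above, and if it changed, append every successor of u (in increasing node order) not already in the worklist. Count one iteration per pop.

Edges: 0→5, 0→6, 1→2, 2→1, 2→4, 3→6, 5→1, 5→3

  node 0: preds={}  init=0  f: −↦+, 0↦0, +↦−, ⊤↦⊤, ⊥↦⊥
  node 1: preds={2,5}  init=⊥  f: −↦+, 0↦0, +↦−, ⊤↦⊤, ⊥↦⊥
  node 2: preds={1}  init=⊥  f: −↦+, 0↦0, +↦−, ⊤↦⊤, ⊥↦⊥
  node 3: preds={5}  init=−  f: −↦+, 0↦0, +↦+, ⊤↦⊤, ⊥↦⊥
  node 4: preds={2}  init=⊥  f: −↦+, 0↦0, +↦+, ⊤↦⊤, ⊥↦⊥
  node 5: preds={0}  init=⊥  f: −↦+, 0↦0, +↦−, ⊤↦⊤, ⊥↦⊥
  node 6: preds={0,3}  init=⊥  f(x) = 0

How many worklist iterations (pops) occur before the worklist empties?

Worklist (13 pops):
  #1 pop 0: in=⊥ → 0 (no change)
  #2 pop 1: in=⊥ → ⊥ (no change)
  #3 pop 2: in=⊥ → ⊥ (no change)
  #4 pop 3: in=⊥ → − (no change)
  #5 pop 4: in=⊥ → ⊥ (no change)
  #6 pop 5: in=0 → 0 (was ⊥); enqueue [1,3]
  #7 pop 6: in=⊤ → 0 (was ⊥); enqueue []
  #8 pop 1: in=0 → 0 (was ⊥); enqueue [2]
  #9 pop 3: in=0 → ⊤ (was −); enqueue [6]
  #10 pop 2: in=0 → 0 (was ⊥); enqueue [1,4]
  #11 pop 6: in=⊤ → 0 (no change)
  #12 pop 1: in=0 → 0 (no change)
  #13 pop 4: in=0 → 0 (was ⊥); enqueue []

Fixpoint:
  val[0] = 0
  val[1] = 0
  val[2] = 0
  val[3] = ⊤
  val[4] = 0
  val[5] = 0
  val[6] = 0

13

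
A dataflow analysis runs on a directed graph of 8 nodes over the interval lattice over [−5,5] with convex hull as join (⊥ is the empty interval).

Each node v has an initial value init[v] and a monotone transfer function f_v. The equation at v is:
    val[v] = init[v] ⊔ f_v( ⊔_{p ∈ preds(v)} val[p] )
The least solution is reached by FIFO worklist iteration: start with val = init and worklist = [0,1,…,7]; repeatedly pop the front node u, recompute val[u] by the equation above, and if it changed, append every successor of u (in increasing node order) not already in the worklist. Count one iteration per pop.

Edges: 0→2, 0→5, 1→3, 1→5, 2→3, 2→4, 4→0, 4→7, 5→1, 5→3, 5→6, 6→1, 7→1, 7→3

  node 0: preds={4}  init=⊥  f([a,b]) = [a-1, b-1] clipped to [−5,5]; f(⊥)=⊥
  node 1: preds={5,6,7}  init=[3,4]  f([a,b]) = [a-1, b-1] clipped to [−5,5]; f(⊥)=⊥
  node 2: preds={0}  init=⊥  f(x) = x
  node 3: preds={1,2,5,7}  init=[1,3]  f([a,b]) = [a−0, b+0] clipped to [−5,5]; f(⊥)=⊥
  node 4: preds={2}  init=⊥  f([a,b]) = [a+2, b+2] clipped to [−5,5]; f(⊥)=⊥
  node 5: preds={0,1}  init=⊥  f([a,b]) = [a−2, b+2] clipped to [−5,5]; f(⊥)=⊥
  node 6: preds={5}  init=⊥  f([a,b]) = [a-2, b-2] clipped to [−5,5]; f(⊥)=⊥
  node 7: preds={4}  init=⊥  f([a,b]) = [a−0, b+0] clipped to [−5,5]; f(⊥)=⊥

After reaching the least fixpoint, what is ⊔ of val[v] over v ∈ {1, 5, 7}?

[-5,5]

Iteration log — 18 steps:
  step 1. node 0  ⊔preds=⊥  new=⊥  stable
  step 2. node 1  ⊔preds=⊥  new=[3,4]  stable
  step 3. node 2  ⊔preds=⊥  new=⊥  stable
  step 4. node 3  ⊔preds=[3,4]  new=[1,4]  old=[1,3]  +wl: 
  step 5. node 4  ⊔preds=⊥  new=⊥  stable
  step 6. node 5  ⊔preds=[3,4]  new=[1,5]  old=⊥  +wl: 1,3
  step 7. node 6  ⊔preds=[1,5]  new=[-1,3]  old=⊥  +wl: 
  step 8. node 7  ⊔preds=⊥  new=⊥  stable
  step 9. node 1  ⊔preds=[-1,5]  new=[-2,4]  old=[3,4]  +wl: 5
  step 10. node 3  ⊔preds=[-2,5]  new=[-2,5]  old=[1,4]  +wl: 
  step 11. node 5  ⊔preds=[-2,4]  new=[-4,5]  old=[1,5]  +wl: 1,3,6
  step 12. node 1  ⊔preds=[-4,5]  new=[-5,4]  old=[-2,4]  +wl: 5
  step 13. node 3  ⊔preds=[-5,5]  new=[-5,5]  old=[-2,5]  +wl: 
  step 14. node 6  ⊔preds=[-4,5]  new=[-5,3]  old=[-1,3]  +wl: 1
  step 15. node 5  ⊔preds=[-5,4]  new=[-5,5]  old=[-4,5]  +wl: 3,6
  step 16. node 1  ⊔preds=[-5,5]  new=[-5,4]  stable
  step 17. node 3  ⊔preds=[-5,5]  new=[-5,5]  stable
  step 18. node 6  ⊔preds=[-5,5]  new=[-5,3]  stable

Least fixpoint reached:
  node 0: ⊥
  node 1: [-5,4]
  node 2: ⊥
  node 3: [-5,5]
  node 4: ⊥
  node 5: [-5,5]
  node 6: [-5,3]
  node 7: ⊥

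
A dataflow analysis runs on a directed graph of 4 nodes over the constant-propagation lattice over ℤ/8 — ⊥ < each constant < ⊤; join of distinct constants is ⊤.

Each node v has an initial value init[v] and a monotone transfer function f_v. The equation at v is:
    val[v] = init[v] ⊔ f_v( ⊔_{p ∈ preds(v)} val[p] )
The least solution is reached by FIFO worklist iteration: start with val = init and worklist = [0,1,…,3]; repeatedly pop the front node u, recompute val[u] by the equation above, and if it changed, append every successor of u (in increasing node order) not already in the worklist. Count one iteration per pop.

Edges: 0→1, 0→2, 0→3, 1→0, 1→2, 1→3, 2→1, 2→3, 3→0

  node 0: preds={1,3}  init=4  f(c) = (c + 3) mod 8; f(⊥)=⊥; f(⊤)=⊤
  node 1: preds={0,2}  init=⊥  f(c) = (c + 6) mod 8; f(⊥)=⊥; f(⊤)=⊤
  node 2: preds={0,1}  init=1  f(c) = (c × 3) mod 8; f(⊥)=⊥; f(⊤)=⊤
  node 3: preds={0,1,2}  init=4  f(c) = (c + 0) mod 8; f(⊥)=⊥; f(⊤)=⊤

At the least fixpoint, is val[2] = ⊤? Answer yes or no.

yes

Worklist (6 pops):
  #1 pop 0: in=4 → ⊤ (was 4); enqueue []
  #2 pop 1: in=⊤ → ⊤ (was ⊥); enqueue [0]
  #3 pop 2: in=⊤ → ⊤ (was 1); enqueue [1]
  #4 pop 3: in=⊤ → ⊤ (was 4); enqueue []
  #5 pop 0: in=⊤ → ⊤ (no change)
  #6 pop 1: in=⊤ → ⊤ (no change)

Fixpoint:
  val[0] = ⊤
  val[1] = ⊤
  val[2] = ⊤
  val[3] = ⊤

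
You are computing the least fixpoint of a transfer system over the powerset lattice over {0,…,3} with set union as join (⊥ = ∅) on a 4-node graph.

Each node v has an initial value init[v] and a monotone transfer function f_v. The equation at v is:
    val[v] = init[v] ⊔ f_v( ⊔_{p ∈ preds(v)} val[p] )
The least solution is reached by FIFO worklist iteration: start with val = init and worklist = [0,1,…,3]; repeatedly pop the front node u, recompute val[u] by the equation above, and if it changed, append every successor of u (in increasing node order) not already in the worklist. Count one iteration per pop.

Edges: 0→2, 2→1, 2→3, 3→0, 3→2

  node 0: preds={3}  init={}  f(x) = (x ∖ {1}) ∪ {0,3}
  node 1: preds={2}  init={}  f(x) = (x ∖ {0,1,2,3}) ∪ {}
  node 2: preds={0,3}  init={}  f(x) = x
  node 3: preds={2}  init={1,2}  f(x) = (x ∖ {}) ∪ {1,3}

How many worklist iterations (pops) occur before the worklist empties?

7

Iteration log — 7 steps:
  step 1. node 0  ⊔preds={1,2}  new={0,2,3}  old={}  +wl: 
  step 2. node 1  ⊔preds={}  new={}  stable
  step 3. node 2  ⊔preds={0,1,2,3}  new={0,1,2,3}  old={}  +wl: 1
  step 4. node 3  ⊔preds={0,1,2,3}  new={0,1,2,3}  old={1,2}  +wl: 0,2
  step 5. node 1  ⊔preds={0,1,2,3}  new={}  stable
  step 6. node 0  ⊔preds={0,1,2,3}  new={0,2,3}  stable
  step 7. node 2  ⊔preds={0,1,2,3}  new={0,1,2,3}  stable

Least fixpoint reached:
  node 0: {0,2,3}
  node 1: {}
  node 2: {0,1,2,3}
  node 3: {0,1,2,3}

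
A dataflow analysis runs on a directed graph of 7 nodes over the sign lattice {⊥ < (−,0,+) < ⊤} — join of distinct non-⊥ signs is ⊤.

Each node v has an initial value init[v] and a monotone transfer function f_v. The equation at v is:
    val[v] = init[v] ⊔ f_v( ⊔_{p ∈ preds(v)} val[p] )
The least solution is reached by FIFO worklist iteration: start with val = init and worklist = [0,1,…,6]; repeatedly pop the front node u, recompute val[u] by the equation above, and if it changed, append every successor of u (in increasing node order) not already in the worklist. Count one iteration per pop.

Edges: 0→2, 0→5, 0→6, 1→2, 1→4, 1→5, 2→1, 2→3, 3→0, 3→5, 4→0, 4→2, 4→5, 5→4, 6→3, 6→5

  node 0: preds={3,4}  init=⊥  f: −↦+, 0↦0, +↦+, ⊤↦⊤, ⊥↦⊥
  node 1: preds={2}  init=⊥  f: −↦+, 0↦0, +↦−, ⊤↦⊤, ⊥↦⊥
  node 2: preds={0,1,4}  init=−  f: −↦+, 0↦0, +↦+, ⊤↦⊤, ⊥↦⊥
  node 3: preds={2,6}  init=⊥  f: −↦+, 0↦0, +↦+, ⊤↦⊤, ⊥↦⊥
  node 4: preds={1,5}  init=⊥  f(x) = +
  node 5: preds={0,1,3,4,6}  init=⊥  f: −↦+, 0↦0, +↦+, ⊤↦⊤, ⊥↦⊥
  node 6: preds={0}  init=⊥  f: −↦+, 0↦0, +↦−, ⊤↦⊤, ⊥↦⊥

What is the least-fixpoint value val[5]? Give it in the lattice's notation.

Worklist (15 pops):
  #1 pop 0: in=⊥ → ⊥ (no change)
  #2 pop 1: in=− → + (was ⊥); enqueue []
  #3 pop 2: in=+ → ⊤ (was −); enqueue [1]
  #4 pop 3: in=⊤ → ⊤ (was ⊥); enqueue [0]
  #5 pop 4: in=+ → + (was ⊥); enqueue [2]
  #6 pop 5: in=⊤ → ⊤ (was ⊥); enqueue [4]
  #7 pop 6: in=⊥ → ⊥ (no change)
  #8 pop 1: in=⊤ → ⊤ (was +); enqueue [5]
  #9 pop 0: in=⊤ → ⊤ (was ⊥); enqueue [6]
  #10 pop 2: in=⊤ → ⊤ (no change)
  #11 pop 4: in=⊤ → + (no change)
  #12 pop 5: in=⊤ → ⊤ (no change)
  #13 pop 6: in=⊤ → ⊤ (was ⊥); enqueue [3,5]
  #14 pop 3: in=⊤ → ⊤ (no change)
  #15 pop 5: in=⊤ → ⊤ (no change)

Fixpoint:
  val[0] = ⊤
  val[1] = ⊤
  val[2] = ⊤
  val[3] = ⊤
  val[4] = +
  val[5] = ⊤
  val[6] = ⊤

⊤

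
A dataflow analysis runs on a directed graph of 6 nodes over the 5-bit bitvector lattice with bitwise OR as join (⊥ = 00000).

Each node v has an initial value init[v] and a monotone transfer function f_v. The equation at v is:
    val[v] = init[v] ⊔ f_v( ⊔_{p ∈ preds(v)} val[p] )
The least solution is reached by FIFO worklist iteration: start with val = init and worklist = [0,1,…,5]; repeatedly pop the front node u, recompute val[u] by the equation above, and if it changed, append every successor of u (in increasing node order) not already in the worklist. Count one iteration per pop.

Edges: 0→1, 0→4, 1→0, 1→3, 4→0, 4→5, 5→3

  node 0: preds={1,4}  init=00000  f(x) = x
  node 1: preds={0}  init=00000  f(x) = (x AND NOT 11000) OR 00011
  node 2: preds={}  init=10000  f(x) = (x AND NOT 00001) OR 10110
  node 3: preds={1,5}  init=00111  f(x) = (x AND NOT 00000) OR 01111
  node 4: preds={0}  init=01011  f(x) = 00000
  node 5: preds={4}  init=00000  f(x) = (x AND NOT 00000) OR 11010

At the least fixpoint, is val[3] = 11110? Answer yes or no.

no

Trace (8 dequeues):
  [1] u=0 | in 01011 | out 01011 | prev 00000 | push {}
  [2] u=1 | in 01011 | out 00011 | prev 00000 | push {0}
  [3] u=2 | in 00000 | out 10110 | prev 10000 | push {}
  [4] u=3 | in 00011 | out 01111 | prev 00111 | push {}
  [5] u=4 | in 01011 | out 01011 | ==
  [6] u=5 | in 01011 | out 11011 | prev 00000 | push {3}
  [7] u=0 | in 01011 | out 01011 | ==
  [8] u=3 | in 11011 | out 11111 | prev 01111 | push {}

Converged values:
  [0] 01011
  [1] 00011
  [2] 10110
  [3] 11111
  [4] 01011
  [5] 11011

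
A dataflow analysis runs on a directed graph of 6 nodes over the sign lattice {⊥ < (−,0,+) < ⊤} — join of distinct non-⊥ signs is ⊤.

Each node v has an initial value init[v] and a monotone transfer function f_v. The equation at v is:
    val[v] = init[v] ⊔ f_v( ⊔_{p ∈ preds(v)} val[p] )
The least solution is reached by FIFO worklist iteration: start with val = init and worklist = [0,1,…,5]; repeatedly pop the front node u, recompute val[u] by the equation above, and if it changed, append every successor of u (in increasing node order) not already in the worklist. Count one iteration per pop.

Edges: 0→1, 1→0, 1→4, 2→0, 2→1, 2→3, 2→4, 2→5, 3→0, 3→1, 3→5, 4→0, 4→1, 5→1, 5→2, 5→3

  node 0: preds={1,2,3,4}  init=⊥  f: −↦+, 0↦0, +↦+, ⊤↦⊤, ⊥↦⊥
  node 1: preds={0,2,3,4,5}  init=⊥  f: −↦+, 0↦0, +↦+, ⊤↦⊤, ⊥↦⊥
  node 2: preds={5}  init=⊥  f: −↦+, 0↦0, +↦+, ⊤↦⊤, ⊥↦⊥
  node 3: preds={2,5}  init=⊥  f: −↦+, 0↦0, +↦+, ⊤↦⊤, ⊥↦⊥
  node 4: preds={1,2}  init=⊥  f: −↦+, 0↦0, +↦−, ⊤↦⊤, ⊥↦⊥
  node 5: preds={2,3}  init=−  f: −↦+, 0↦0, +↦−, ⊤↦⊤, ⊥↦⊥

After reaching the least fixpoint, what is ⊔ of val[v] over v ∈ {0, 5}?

⊤

Trace (15 dequeues):
  [1] u=0 | in ⊥ | out ⊥ | ==
  [2] u=1 | in − | out + | prev ⊥ | push {0}
  [3] u=2 | in − | out + | prev ⊥ | push {1}
  [4] u=3 | in ⊤ | out ⊤ | prev ⊥ | push {}
  [5] u=4 | in + | out − | prev ⊥ | push {}
  [6] u=5 | in ⊤ | out ⊤ | prev − | push {2,3}
  [7] u=0 | in ⊤ | out ⊤ | prev ⊥ | push {}
  [8] u=1 | in ⊤ | out ⊤ | prev + | push {0,4}
  [9] u=2 | in ⊤ | out ⊤ | prev + | push {1,5}
  [10] u=3 | in ⊤ | out ⊤ | ==
  [11] u=0 | in ⊤ | out ⊤ | ==
  [12] u=4 | in ⊤ | out ⊤ | prev − | push {0}
  [13] u=1 | in ⊤ | out ⊤ | ==
  [14] u=5 | in ⊤ | out ⊤ | ==
  [15] u=0 | in ⊤ | out ⊤ | ==

Converged values:
  [0] ⊤
  [1] ⊤
  [2] ⊤
  [3] ⊤
  [4] ⊤
  [5] ⊤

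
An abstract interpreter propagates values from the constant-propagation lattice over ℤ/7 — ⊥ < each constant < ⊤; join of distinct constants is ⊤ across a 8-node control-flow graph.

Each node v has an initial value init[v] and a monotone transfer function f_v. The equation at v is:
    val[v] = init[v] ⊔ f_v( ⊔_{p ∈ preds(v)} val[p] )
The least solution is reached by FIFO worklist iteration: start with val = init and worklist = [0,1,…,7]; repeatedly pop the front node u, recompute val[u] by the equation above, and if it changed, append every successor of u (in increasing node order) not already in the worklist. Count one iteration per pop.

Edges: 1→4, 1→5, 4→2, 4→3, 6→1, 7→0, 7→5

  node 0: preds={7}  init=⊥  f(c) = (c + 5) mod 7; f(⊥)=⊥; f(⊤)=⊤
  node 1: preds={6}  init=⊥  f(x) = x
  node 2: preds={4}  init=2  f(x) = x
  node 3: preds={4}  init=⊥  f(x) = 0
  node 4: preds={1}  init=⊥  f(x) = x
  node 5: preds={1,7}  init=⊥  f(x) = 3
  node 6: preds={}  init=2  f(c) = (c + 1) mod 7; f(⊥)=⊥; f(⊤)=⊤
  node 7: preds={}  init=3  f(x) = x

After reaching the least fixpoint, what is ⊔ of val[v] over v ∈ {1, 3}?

Worklist (10 pops):
  #1 pop 0: in=3 → 1 (was ⊥); enqueue []
  #2 pop 1: in=2 → 2 (was ⊥); enqueue []
  #3 pop 2: in=⊥ → 2 (no change)
  #4 pop 3: in=⊥ → 0 (was ⊥); enqueue []
  #5 pop 4: in=2 → 2 (was ⊥); enqueue [2,3]
  #6 pop 5: in=⊤ → 3 (was ⊥); enqueue []
  #7 pop 6: in=⊥ → 2 (no change)
  #8 pop 7: in=⊥ → 3 (no change)
  #9 pop 2: in=2 → 2 (no change)
  #10 pop 3: in=2 → 0 (no change)

Fixpoint:
  val[0] = 1
  val[1] = 2
  val[2] = 2
  val[3] = 0
  val[4] = 2
  val[5] = 3
  val[6] = 2
  val[7] = 3

⊤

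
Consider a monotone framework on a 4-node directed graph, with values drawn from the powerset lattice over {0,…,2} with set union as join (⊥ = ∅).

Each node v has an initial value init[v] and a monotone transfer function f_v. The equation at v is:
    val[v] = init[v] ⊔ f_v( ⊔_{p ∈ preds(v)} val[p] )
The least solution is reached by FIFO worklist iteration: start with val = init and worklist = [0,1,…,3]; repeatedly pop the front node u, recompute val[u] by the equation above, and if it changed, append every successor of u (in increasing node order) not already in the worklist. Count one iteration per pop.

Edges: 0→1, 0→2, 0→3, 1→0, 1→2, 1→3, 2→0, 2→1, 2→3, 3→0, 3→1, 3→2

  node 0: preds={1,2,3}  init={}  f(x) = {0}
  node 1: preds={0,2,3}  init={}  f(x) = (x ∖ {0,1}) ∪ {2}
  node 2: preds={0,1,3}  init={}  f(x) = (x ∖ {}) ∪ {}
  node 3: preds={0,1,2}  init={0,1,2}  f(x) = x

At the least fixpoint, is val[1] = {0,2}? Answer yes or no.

Trace (6 dequeues):
  [1] u=0 | in {0,1,2} | out {0} | prev {} | push {}
  [2] u=1 | in {0,1,2} | out {2} | prev {} | push {0}
  [3] u=2 | in {0,1,2} | out {0,1,2} | prev {} | push {1}
  [4] u=3 | in {0,1,2} | out {0,1,2} | ==
  [5] u=0 | in {0,1,2} | out {0} | ==
  [6] u=1 | in {0,1,2} | out {2} | ==

Converged values:
  [0] {0}
  [1] {2}
  [2] {0,1,2}
  [3] {0,1,2}

no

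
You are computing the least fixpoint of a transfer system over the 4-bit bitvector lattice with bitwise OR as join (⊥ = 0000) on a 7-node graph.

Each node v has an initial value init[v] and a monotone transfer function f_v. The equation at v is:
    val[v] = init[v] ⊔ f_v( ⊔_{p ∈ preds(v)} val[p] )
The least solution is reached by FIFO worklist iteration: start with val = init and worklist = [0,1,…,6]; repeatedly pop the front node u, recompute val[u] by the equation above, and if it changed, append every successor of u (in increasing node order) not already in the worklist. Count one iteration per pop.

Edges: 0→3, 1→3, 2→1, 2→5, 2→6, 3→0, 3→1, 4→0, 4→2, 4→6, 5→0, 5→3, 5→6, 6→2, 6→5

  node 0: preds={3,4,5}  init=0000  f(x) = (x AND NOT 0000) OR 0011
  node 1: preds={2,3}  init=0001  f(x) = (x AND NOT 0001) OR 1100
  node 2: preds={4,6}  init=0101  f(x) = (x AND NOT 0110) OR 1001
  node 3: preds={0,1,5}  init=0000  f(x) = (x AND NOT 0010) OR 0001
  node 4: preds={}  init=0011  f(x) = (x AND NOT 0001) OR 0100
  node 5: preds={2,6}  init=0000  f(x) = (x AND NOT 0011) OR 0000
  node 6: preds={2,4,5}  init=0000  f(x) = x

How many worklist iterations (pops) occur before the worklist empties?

Trace (12 dequeues):
  [1] u=0 | in 0011 | out 0011 | prev 0000 | push {}
  [2] u=1 | in 0101 | out 1101 | prev 0001 | push {}
  [3] u=2 | in 0011 | out 1101 | prev 0101 | push {1}
  [4] u=3 | in 1111 | out 1101 | prev 0000 | push {0}
  [5] u=4 | in 0000 | out 0111 | prev 0011 | push {2}
  [6] u=5 | in 1101 | out 1100 | prev 0000 | push {3}
  [7] u=6 | in 1111 | out 1111 | prev 0000 | push {5}
  [8] u=1 | in 1101 | out 1101 | ==
  [9] u=0 | in 1111 | out 1111 | prev 0011 | push {}
  [10] u=2 | in 1111 | out 1101 | ==
  [11] u=3 | in 1111 | out 1101 | ==
  [12] u=5 | in 1111 | out 1100 | ==

Converged values:
  [0] 1111
  [1] 1101
  [2] 1101
  [3] 1101
  [4] 0111
  [5] 1100
  [6] 1111

12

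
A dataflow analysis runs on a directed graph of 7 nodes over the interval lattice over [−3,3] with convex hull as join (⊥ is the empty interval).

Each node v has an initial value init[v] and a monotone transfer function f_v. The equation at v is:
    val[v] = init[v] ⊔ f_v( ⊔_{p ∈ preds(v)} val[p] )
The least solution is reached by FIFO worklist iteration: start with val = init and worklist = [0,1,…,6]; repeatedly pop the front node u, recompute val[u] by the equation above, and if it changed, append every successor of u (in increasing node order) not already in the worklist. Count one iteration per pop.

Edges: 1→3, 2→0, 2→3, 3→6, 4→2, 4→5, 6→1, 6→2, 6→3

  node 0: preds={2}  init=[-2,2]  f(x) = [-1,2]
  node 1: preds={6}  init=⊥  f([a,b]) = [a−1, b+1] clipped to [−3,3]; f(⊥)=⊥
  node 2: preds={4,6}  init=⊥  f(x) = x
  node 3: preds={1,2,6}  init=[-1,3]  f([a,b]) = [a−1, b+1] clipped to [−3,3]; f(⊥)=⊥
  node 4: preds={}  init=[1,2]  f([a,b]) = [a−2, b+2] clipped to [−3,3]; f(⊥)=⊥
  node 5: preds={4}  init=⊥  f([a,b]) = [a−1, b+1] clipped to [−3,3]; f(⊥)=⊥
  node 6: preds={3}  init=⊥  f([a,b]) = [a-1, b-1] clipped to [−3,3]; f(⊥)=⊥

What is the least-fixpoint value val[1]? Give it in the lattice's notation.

Worklist (17 pops):
  #1 pop 0: in=⊥ → [-2,2] (no change)
  #2 pop 1: in=⊥ → ⊥ (no change)
  #3 pop 2: in=[1,2] → [1,2] (was ⊥); enqueue [0]
  #4 pop 3: in=[1,2] → [-1,3] (no change)
  #5 pop 4: in=⊥ → [1,2] (no change)
  #6 pop 5: in=[1,2] → [0,3] (was ⊥); enqueue []
  #7 pop 6: in=[-1,3] → [-2,2] (was ⊥); enqueue [1,2,3]
  #8 pop 0: in=[1,2] → [-2,2] (no change)
  #9 pop 1: in=[-2,2] → [-3,3] (was ⊥); enqueue []
  #10 pop 2: in=[-2,2] → [-2,2] (was [1,2]); enqueue [0]
  #11 pop 3: in=[-3,3] → [-3,3] (was [-1,3]); enqueue [6]
  #12 pop 0: in=[-2,2] → [-2,2] (no change)
  #13 pop 6: in=[-3,3] → [-3,2] (was [-2,2]); enqueue [1,2,3]
  #14 pop 1: in=[-3,2] → [-3,3] (no change)
  #15 pop 2: in=[-3,2] → [-3,2] (was [-2,2]); enqueue [0]
  #16 pop 3: in=[-3,3] → [-3,3] (no change)
  #17 pop 0: in=[-3,2] → [-2,2] (no change)

Fixpoint:
  val[0] = [-2,2]
  val[1] = [-3,3]
  val[2] = [-3,2]
  val[3] = [-3,3]
  val[4] = [1,2]
  val[5] = [0,3]
  val[6] = [-3,2]

[-3,3]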